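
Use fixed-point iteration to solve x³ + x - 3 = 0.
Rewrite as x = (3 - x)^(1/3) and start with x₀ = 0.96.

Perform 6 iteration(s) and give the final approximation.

Equation: x³ + x - 3 = 0
Fixed-point form: x = (3 - x)^(1/3)
x₀ = 0.96

x_1 = g(0.960000) = 1.268265
x_2 = g(1.268265) = 1.200864
x_3 = g(1.200864) = 1.216246
x_4 = g(1.216246) = 1.212770
x_5 = g(1.212770) = 1.213557
x_6 = g(1.213557) = 1.213379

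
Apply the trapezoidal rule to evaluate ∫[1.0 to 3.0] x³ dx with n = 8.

f(x) = x³
a = 1.0, b = 3.0, n = 8
h = (b - a)/n = 0.250000

Trapezoidal rule: (h/2)[f(x₀) + 2f(x₁) + 2f(x₂) + ... + f(xₙ)]

x_0 = 1.0000, f(x_0) = 1.000000, coefficient = 1
x_1 = 1.2500, f(x_1) = 1.953125, coefficient = 2
x_2 = 1.5000, f(x_2) = 3.375000, coefficient = 2
x_3 = 1.7500, f(x_3) = 5.359375, coefficient = 2
x_4 = 2.0000, f(x_4) = 8.000000, coefficient = 2
x_5 = 2.2500, f(x_5) = 11.390625, coefficient = 2
x_6 = 2.5000, f(x_6) = 15.625000, coefficient = 2
x_7 = 2.7500, f(x_7) = 20.796875, coefficient = 2
x_8 = 3.0000, f(x_8) = 27.000000, coefficient = 1

I ≈ (0.250000/2) × 161.000000 = 20.125000
Exact value: 20.000000
Error: 0.125000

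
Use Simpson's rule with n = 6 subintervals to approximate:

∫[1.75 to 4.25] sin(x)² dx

f(x) = sin(x)²
a = 1.75, b = 4.25, n = 6
h = (b - a)/n = 0.416667

Simpson's rule: (h/3)[f(x₀) + 4f(x₁) + 2f(x₂) + ... + f(xₙ)]

x_0 = 1.7500, f(x_0) = 0.968228, coefficient = 1
x_1 = 2.1667, f(x_1) = 0.685022, coefficient = 4
x_2 = 2.5833, f(x_2) = 0.280593, coefficient = 2
x_3 = 3.0000, f(x_3) = 0.019915, coefficient = 4
x_4 = 3.4167, f(x_4) = 0.073776, coefficient = 2
x_5 = 3.8333, f(x_5) = 0.406889, coefficient = 4
x_6 = 4.2500, f(x_6) = 0.801006, coefficient = 1

I ≈ (0.416667/3) × 6.925277 = 0.961844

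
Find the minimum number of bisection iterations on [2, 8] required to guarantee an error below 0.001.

We need (b-a)/2^n ≤ 0.001
(8 - 2)/2^n ≤ 0.001
6/2^n ≤ 0.001
2^n ≥ 6000
n ≥ log₂(6000) = 12.55
n ≥ 13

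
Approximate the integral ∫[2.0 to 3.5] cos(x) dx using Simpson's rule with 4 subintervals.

f(x) = cos(x)
a = 2.0, b = 3.5, n = 4
h = (b - a)/n = 0.375000

Simpson's rule: (h/3)[f(x₀) + 4f(x₁) + 2f(x₂) + ... + f(xₙ)]

x_0 = 2.0000, f(x_0) = -0.416147, coefficient = 1
x_1 = 2.3750, f(x_1) = -0.720278, coefficient = 4
x_2 = 2.7500, f(x_2) = -0.924302, coefficient = 2
x_3 = 3.1250, f(x_3) = -0.999862, coefficient = 4
x_4 = 3.5000, f(x_4) = -0.936457, coefficient = 1

I ≈ (0.375000/3) × -10.081772 = -1.260221
Exact value: -1.260081
Error: 0.000141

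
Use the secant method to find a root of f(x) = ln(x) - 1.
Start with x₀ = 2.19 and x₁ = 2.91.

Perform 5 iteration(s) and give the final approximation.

f(x) = ln(x) - 1
x₀ = 2.19, x₁ = 2.91

Secant formula: x_{n+1} = x_n - f(x_n)(x_n - x_{n-1})/(f(x_n) - f(x_{n-1}))

Iteration 1:
  f(2.190000) = -0.216098
  f(2.910000) = 0.068153
  x_2 = 2.910000 - 0.068153×(2.910000 - 2.190000)/(0.068153 - (-0.216098))
       = 2.737370
Iteration 2:
  f(2.910000) = 0.068153
  f(2.737370) = 0.006998
  x_3 = 2.737370 - 0.006998×(2.737370 - 2.910000)/(0.006998 - 0.068153)
       = 2.717617
Iteration 3:
  f(2.737370) = 0.006998
  f(2.717617) = -0.000245
  x_4 = 2.717617 - (-0.000245)×(2.717617 - 2.737370)/(-0.000245 - 0.006998)
       = 2.718284
Iteration 4:
  f(2.717617) = -0.000245
  f(2.718284) = 0.000001
  x_5 = 2.718284 - 0.000001×(2.718284 - 2.717617)/(0.000001 - (-0.000245))
       = 2.718282
Iteration 5:
  f(2.718284) = 0.000001
  f(2.718282) = 0.000000
  x_6 = 2.718282 - 0.000000×(2.718282 - 2.718284)/(0.000000 - 0.000001)
       = 2.718282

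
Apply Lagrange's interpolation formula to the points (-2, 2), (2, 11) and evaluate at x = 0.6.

Lagrange interpolation formula:
P(x) = Σ yᵢ × Lᵢ(x)
where Lᵢ(x) = Π_{j≠i} (x - xⱼ)/(xᵢ - xⱼ)

L_0(0.6) = (0.6 - 2)/(-2 - 2) = 0.350000
L_1(0.6) = (0.6 - (-2))/(2 - (-2)) = 0.650000

P(0.6) = 2×L_0(0.6) + 11×L_1(0.6)
P(0.6) = 7.850000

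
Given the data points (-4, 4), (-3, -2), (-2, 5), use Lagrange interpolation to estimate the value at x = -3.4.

Lagrange interpolation formula:
P(x) = Σ yᵢ × Lᵢ(x)
where Lᵢ(x) = Π_{j≠i} (x - xⱼ)/(xᵢ - xⱼ)

L_0(-3.4) = (-3.4 - (-3))/(-4 - (-3)) × (-3.4 - (-2))/(-4 - (-2)) = 0.280000
L_1(-3.4) = (-3.4 - (-4))/(-3 - (-4)) × (-3.4 - (-2))/(-3 - (-2)) = 0.840000
L_2(-3.4) = (-3.4 - (-4))/(-2 - (-4)) × (-3.4 - (-3))/(-2 - (-3)) = -0.120000

P(-3.4) = 4×L_0(-3.4) + (-2)×L_1(-3.4) + 5×L_2(-3.4)
P(-3.4) = -1.160000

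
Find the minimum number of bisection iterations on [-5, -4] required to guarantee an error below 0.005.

We need (b-a)/2^n ≤ 0.005
(-4 - (-5))/2^n ≤ 0.005
1/2^n ≤ 0.005
2^n ≥ 200
n ≥ log₂(200) = 7.64
n ≥ 8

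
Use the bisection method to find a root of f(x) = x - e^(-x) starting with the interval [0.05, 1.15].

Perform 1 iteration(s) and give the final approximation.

f(x) = x - e^(-x)
Initial interval: [0.05, 1.15]

Iteration 1:
  c_1 = (0.050000 + 1.150000)/2 = 0.600000
  f(c_1) = f(0.600000) = 0.051188
  f(a) × f(c) < 0, new interval: [0.050000, 0.600000]

After 1 iteration(s), the approximation is c_1 = 0.600000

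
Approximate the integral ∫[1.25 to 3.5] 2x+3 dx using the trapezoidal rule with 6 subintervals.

f(x) = 2x+3
a = 1.25, b = 3.5, n = 6
h = (b - a)/n = 0.375000

Trapezoidal rule: (h/2)[f(x₀) + 2f(x₁) + 2f(x₂) + ... + f(xₙ)]

x_0 = 1.2500, f(x_0) = 5.500000, coefficient = 1
x_1 = 1.6250, f(x_1) = 6.250000, coefficient = 2
x_2 = 2.0000, f(x_2) = 7.000000, coefficient = 2
x_3 = 2.3750, f(x_3) = 7.750000, coefficient = 2
x_4 = 2.7500, f(x_4) = 8.500000, coefficient = 2
x_5 = 3.1250, f(x_5) = 9.250000, coefficient = 2
x_6 = 3.5000, f(x_6) = 10.000000, coefficient = 1

I ≈ (0.375000/2) × 93.000000 = 17.437500
Exact value: 17.437500
Error: 0.000000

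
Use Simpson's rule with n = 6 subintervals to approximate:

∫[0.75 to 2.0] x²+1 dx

f(x) = x²+1
a = 0.75, b = 2.0, n = 6
h = (b - a)/n = 0.208333

Simpson's rule: (h/3)[f(x₀) + 4f(x₁) + 2f(x₂) + ... + f(xₙ)]

x_0 = 0.7500, f(x_0) = 1.562500, coefficient = 1
x_1 = 0.9583, f(x_1) = 1.918403, coefficient = 4
x_2 = 1.1667, f(x_2) = 2.361111, coefficient = 2
x_3 = 1.3750, f(x_3) = 2.890625, coefficient = 4
x_4 = 1.5833, f(x_4) = 3.506944, coefficient = 2
x_5 = 1.7917, f(x_5) = 4.210069, coefficient = 4
x_6 = 2.0000, f(x_6) = 5.000000, coefficient = 1

I ≈ (0.208333/3) × 54.375000 = 3.776042
Exact value: 3.776042
Error: 0.000000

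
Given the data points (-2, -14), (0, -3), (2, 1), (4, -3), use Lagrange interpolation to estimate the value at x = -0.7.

Lagrange interpolation formula:
P(x) = Σ yᵢ × Lᵢ(x)
where Lᵢ(x) = Π_{j≠i} (x - xⱼ)/(xᵢ - xⱼ)

L_0(-0.7) = (-0.7 - 0)/(-2 - 0) × (-0.7 - 2)/(-2 - 2) × (-0.7 - 4)/(-2 - 4) = 0.185062
L_1(-0.7) = (-0.7 - (-2))/(0 - (-2)) × (-0.7 - 2)/(0 - 2) × (-0.7 - 4)/(0 - 4) = 1.031063
L_2(-0.7) = (-0.7 - (-2))/(2 - (-2)) × (-0.7 - 0)/(2 - 0) × (-0.7 - 4)/(2 - 4) = -0.267313
L_3(-0.7) = (-0.7 - (-2))/(4 - (-2)) × (-0.7 - 0)/(4 - 0) × (-0.7 - 2)/(4 - 2) = 0.051188

P(-0.7) = (-14)×L_0(-0.7) + (-3)×L_1(-0.7) + 1×L_2(-0.7) + (-3)×L_3(-0.7)
P(-0.7) = -6.104938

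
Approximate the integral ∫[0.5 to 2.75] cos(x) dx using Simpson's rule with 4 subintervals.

f(x) = cos(x)
a = 0.5, b = 2.75, n = 4
h = (b - a)/n = 0.562500

Simpson's rule: (h/3)[f(x₀) + 4f(x₁) + 2f(x₂) + ... + f(xₙ)]

x_0 = 0.5000, f(x_0) = 0.877583, coefficient = 1
x_1 = 1.0625, f(x_1) = 0.486690, coefficient = 4
x_2 = 1.6250, f(x_2) = -0.054177, coefficient = 2
x_3 = 2.1875, f(x_3) = -0.578349, coefficient = 4
x_4 = 2.7500, f(x_4) = -0.924302, coefficient = 1

I ≈ (0.562500/3) × -0.521712 = -0.097821
Exact value: -0.097765
Error: 0.000056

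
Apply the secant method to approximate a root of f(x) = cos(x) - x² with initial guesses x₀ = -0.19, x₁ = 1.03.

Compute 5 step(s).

f(x) = cos(x) - x²
x₀ = -0.19, x₁ = 1.03

Secant formula: x_{n+1} = x_n - f(x_n)(x_n - x_{n-1})/(f(x_n) - f(x_{n-1}))

Iteration 1:
  f(-0.190000) = 0.945904
  f(1.030000) = -0.546081
  x_2 = 1.030000 - (-0.546081)×(1.030000 - (-0.190000))/(-0.546081 - 0.945904)
       = 0.583468
Iteration 2:
  f(1.030000) = -0.546081
  f(0.583468) = 0.494122
  x_3 = 0.583468 - 0.494122×(0.583468 - 1.030000)/(0.494122 - (-0.546081))
       = 0.795582
Iteration 3:
  f(0.583468) = 0.494122
  f(0.795582) = 0.066919
  x_4 = 0.795582 - 0.066919×(0.795582 - 0.583468)/(0.066919 - 0.494122)
       = 0.828808
Iteration 4:
  f(0.795582) = 0.066919
  f(0.828808) = -0.011168
  x_5 = 0.828808 - (-0.011168)×(0.828808 - 0.795582)/(-0.011168 - 0.066919)
       = 0.824056
Iteration 5:
  f(0.828808) = -0.011168
  f(0.824056) = 0.000182
  x_6 = 0.824056 - 0.000182×(0.824056 - 0.828808)/(0.000182 - (-0.011168))
       = 0.824132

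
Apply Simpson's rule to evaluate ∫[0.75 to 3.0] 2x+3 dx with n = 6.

f(x) = 2x+3
a = 0.75, b = 3.0, n = 6
h = (b - a)/n = 0.375000

Simpson's rule: (h/3)[f(x₀) + 4f(x₁) + 2f(x₂) + ... + f(xₙ)]

x_0 = 0.7500, f(x_0) = 4.500000, coefficient = 1
x_1 = 1.1250, f(x_1) = 5.250000, coefficient = 4
x_2 = 1.5000, f(x_2) = 6.000000, coefficient = 2
x_3 = 1.8750, f(x_3) = 6.750000, coefficient = 4
x_4 = 2.2500, f(x_4) = 7.500000, coefficient = 2
x_5 = 2.6250, f(x_5) = 8.250000, coefficient = 4
x_6 = 3.0000, f(x_6) = 9.000000, coefficient = 1

I ≈ (0.375000/3) × 121.500000 = 15.187500
Exact value: 15.187500
Error: 0.000000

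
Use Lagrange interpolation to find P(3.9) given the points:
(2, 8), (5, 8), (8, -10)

Lagrange interpolation formula:
P(x) = Σ yᵢ × Lᵢ(x)
where Lᵢ(x) = Π_{j≠i} (x - xⱼ)/(xᵢ - xⱼ)

L_0(3.9) = (3.9 - 5)/(2 - 5) × (3.9 - 8)/(2 - 8) = 0.250556
L_1(3.9) = (3.9 - 2)/(5 - 2) × (3.9 - 8)/(5 - 8) = 0.865556
L_2(3.9) = (3.9 - 2)/(8 - 2) × (3.9 - 5)/(8 - 5) = -0.116111

P(3.9) = 8×L_0(3.9) + 8×L_1(3.9) + (-10)×L_2(3.9)
P(3.9) = 10.090000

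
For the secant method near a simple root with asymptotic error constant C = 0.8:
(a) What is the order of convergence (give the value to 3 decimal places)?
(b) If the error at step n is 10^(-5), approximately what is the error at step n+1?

(a) Secant method has superlinear convergence with order φ = (1+√5)/2 ≈ 1.618.
    This means |e_{n+1}| ≈ C|e_n|^1.618.

(b) With |e_n| = 10^(-5) and C = 0.8:
    |e_{n+1}| ≈ 0.8 × (10^(-5))^1.618 = 0.8 × 10^(-8.09)

(a) ≈ 1.618 (golden ratio); (b) |e_{n+1}| ≈ 6.500e-09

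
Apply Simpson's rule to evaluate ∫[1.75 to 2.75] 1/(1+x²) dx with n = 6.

f(x) = 1/(1+x²)
a = 1.75, b = 2.75, n = 6
h = (b - a)/n = 0.166667

Simpson's rule: (h/3)[f(x₀) + 4f(x₁) + 2f(x₂) + ... + f(xₙ)]

x_0 = 1.7500, f(x_0) = 0.246154, coefficient = 1
x_1 = 1.9167, f(x_1) = 0.213967, coefficient = 4
x_2 = 2.0833, f(x_2) = 0.187256, coefficient = 2
x_3 = 2.2500, f(x_3) = 0.164948, coefficient = 4
x_4 = 2.4167, f(x_4) = 0.146193, coefficient = 2
x_5 = 2.5833, f(x_5) = 0.130317, coefficient = 4
x_6 = 2.7500, f(x_6) = 0.116788, coefficient = 1

I ≈ (0.166667/3) × 3.066770 = 0.170376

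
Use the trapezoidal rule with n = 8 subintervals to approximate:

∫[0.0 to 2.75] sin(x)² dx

f(x) = sin(x)²
a = 0.0, b = 2.75, n = 8
h = (b - a)/n = 0.343750

Trapezoidal rule: (h/2)[f(x₀) + 2f(x₁) + 2f(x₂) + ... + f(xₙ)]

x_0 = 0.0000, f(x_0) = 0.000000, coefficient = 1
x_1 = 0.3438, f(x_1) = 0.113583, coefficient = 2
x_2 = 0.6875, f(x_2) = 0.402726, coefficient = 2
x_3 = 1.0312, f(x_3) = 0.736064, coefficient = 2
x_4 = 1.3750, f(x_4) = 0.962151, coefficient = 2
x_5 = 1.7188, f(x_5) = 0.978269, coefficient = 2
x_6 = 2.0625, f(x_6) = 0.777095, coefficient = 2
x_7 = 2.4062, f(x_7) = 0.450028, coefficient = 2
x_8 = 2.7500, f(x_8) = 0.145665, coefficient = 1

I ≈ (0.343750/2) × 8.985497 = 1.544382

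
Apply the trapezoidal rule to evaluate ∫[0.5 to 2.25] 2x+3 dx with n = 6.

f(x) = 2x+3
a = 0.5, b = 2.25, n = 6
h = (b - a)/n = 0.291667

Trapezoidal rule: (h/2)[f(x₀) + 2f(x₁) + 2f(x₂) + ... + f(xₙ)]

x_0 = 0.5000, f(x_0) = 4.000000, coefficient = 1
x_1 = 0.7917, f(x_1) = 4.583333, coefficient = 2
x_2 = 1.0833, f(x_2) = 5.166667, coefficient = 2
x_3 = 1.3750, f(x_3) = 5.750000, coefficient = 2
x_4 = 1.6667, f(x_4) = 6.333333, coefficient = 2
x_5 = 1.9583, f(x_5) = 6.916667, coefficient = 2
x_6 = 2.2500, f(x_6) = 7.500000, coefficient = 1

I ≈ (0.291667/2) × 69.000000 = 10.062500
Exact value: 10.062500
Error: 0.000000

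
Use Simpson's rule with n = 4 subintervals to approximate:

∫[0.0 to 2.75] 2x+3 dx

f(x) = 2x+3
a = 0.0, b = 2.75, n = 4
h = (b - a)/n = 0.687500

Simpson's rule: (h/3)[f(x₀) + 4f(x₁) + 2f(x₂) + ... + f(xₙ)]

x_0 = 0.0000, f(x_0) = 3.000000, coefficient = 1
x_1 = 0.6875, f(x_1) = 4.375000, coefficient = 4
x_2 = 1.3750, f(x_2) = 5.750000, coefficient = 2
x_3 = 2.0625, f(x_3) = 7.125000, coefficient = 4
x_4 = 2.7500, f(x_4) = 8.500000, coefficient = 1

I ≈ (0.687500/3) × 69.000000 = 15.812500
Exact value: 15.812500
Error: 0.000000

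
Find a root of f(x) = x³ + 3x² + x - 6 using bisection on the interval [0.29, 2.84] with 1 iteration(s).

f(x) = x³ + 3x² + x - 6
Initial interval: [0.29, 2.84]

Iteration 1:
  c_1 = (0.290000 + 2.840000)/2 = 1.565000
  f(c_1) = f(1.565000) = 6.745712
  f(a) × f(c) < 0, new interval: [0.290000, 1.565000]

After 1 iteration(s), the approximation is c_1 = 1.565000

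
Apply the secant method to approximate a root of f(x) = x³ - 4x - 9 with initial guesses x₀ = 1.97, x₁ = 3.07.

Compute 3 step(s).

f(x) = x³ - 4x - 9
x₀ = 1.97, x₁ = 3.07

Secant formula: x_{n+1} = x_n - f(x_n)(x_n - x_{n-1})/(f(x_n) - f(x_{n-1}))

Iteration 1:
  f(1.970000) = -9.234627
  f(3.070000) = 7.654443
  x_2 = 3.070000 - 7.654443×(3.070000 - 1.970000)/(7.654443 - (-9.234627))
       = 2.571459
Iteration 2:
  f(3.070000) = 7.654443
  f(2.571459) = -2.282311
  x_3 = 2.571459 - (-2.282311)×(2.571459 - 3.070000)/(-2.282311 - 7.654443)
       = 2.685966
Iteration 3:
  f(2.571459) = -2.282311
  f(2.685966) = -0.366194
  x_4 = 2.685966 - (-0.366194)×(2.685966 - 2.571459)/(-0.366194 - (-2.282311))
       = 2.707850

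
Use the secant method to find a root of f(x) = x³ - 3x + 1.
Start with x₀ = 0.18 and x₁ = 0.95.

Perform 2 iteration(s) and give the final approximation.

f(x) = x³ - 3x + 1
x₀ = 0.18, x₁ = 0.95

Secant formula: x_{n+1} = x_n - f(x_n)(x_n - x_{n-1})/(f(x_n) - f(x_{n-1}))

Iteration 1:
  f(0.180000) = 0.465832
  f(0.950000) = -0.992625
  x_2 = 0.950000 - (-0.992625)×(0.950000 - 0.180000)/(-0.992625 - 0.465832)
       = 0.425938
Iteration 2:
  f(0.950000) = -0.992625
  f(0.425938) = -0.200540
  x_3 = 0.425938 - (-0.200540)×(0.425938 - 0.950000)/(-0.200540 - (-0.992625))
       = 0.293257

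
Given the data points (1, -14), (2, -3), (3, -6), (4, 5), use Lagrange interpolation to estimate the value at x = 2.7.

Lagrange interpolation formula:
P(x) = Σ yᵢ × Lᵢ(x)
where Lᵢ(x) = Π_{j≠i} (x - xⱼ)/(xᵢ - xⱼ)

L_0(2.7) = (2.7 - 2)/(1 - 2) × (2.7 - 3)/(1 - 3) × (2.7 - 4)/(1 - 4) = -0.045500
L_1(2.7) = (2.7 - 1)/(2 - 1) × (2.7 - 3)/(2 - 3) × (2.7 - 4)/(2 - 4) = 0.331500
L_2(2.7) = (2.7 - 1)/(3 - 1) × (2.7 - 2)/(3 - 2) × (2.7 - 4)/(3 - 4) = 0.773500
L_3(2.7) = (2.7 - 1)/(4 - 1) × (2.7 - 2)/(4 - 2) × (2.7 - 3)/(4 - 3) = -0.059500

P(2.7) = (-14)×L_0(2.7) + (-3)×L_1(2.7) + (-6)×L_2(2.7) + 5×L_3(2.7)
P(2.7) = -5.296000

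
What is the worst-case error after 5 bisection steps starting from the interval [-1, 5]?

Bisection error bound: |error| ≤ (b-a)/2^n
|error| ≤ (5 - (-1))/2^5 = 6/2^5
|error| ≤ 0.1875000000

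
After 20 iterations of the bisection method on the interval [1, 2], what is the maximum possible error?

Bisection error bound: |error| ≤ (b-a)/2^n
|error| ≤ (2 - 1)/2^20 = 1/2^20
|error| ≤ 0.0000009537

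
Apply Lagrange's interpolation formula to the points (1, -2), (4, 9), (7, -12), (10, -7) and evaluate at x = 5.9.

Lagrange interpolation formula:
P(x) = Σ yᵢ × Lᵢ(x)
where Lᵢ(x) = Π_{j≠i} (x - xⱼ)/(xᵢ - xⱼ)

L_0(5.9) = (5.9 - 4)/(1 - 4) × (5.9 - 7)/(1 - 7) × (5.9 - 10)/(1 - 10) = -0.052895
L_1(5.9) = (5.9 - 1)/(4 - 1) × (5.9 - 7)/(4 - 7) × (5.9 - 10)/(4 - 10) = 0.409241
L_2(5.9) = (5.9 - 1)/(7 - 1) × (5.9 - 4)/(7 - 4) × (5.9 - 10)/(7 - 10) = 0.706870
L_3(5.9) = (5.9 - 1)/(10 - 1) × (5.9 - 4)/(10 - 4) × (5.9 - 7)/(10 - 7) = -0.063216

P(5.9) = (-2)×L_0(5.9) + 9×L_1(5.9) + (-12)×L_2(5.9) + (-7)×L_3(5.9)
P(5.9) = -4.250975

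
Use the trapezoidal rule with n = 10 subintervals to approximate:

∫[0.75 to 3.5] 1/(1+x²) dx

f(x) = 1/(1+x²)
a = 0.75, b = 3.5, n = 10
h = (b - a)/n = 0.275000

Trapezoidal rule: (h/2)[f(x₀) + 2f(x₁) + 2f(x₂) + ... + f(xₙ)]

x_0 = 0.7500, f(x_0) = 0.640000, coefficient = 1
x_1 = 1.0250, f(x_1) = 0.487656, coefficient = 2
x_2 = 1.3000, f(x_2) = 0.371747, coefficient = 2
x_3 = 1.5750, f(x_3) = 0.287305, coefficient = 2
x_4 = 1.8500, f(x_4) = 0.226116, coefficient = 2
x_5 = 2.1250, f(x_5) = 0.181303, coefficient = 2
x_6 = 2.4000, f(x_6) = 0.147929, coefficient = 2
x_7 = 2.6750, f(x_7) = 0.122615, coefficient = 2
x_8 = 2.9500, f(x_8) = 0.103066, coefficient = 2
x_9 = 3.2250, f(x_9) = 0.087714, coefficient = 2
x_10 = 3.5000, f(x_10) = 0.075472, coefficient = 1

I ≈ (0.275000/2) × 4.746376 = 0.652627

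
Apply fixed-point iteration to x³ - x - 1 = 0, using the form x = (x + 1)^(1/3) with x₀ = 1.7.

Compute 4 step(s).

Equation: x³ - x - 1 = 0
Fixed-point form: x = (x + 1)^(1/3)
x₀ = 1.7

x_1 = g(1.700000) = 1.392477
x_2 = g(1.392477) = 1.337465
x_3 = g(1.337465) = 1.327135
x_4 = g(1.327135) = 1.325177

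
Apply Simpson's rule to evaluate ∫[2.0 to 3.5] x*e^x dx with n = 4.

f(x) = x*e^x
a = 2.0, b = 3.5, n = 4
h = (b - a)/n = 0.375000

Simpson's rule: (h/3)[f(x₀) + 4f(x₁) + 2f(x₂) + ... + f(xₙ)]

x_0 = 2.0000, f(x_0) = 14.778112, coefficient = 1
x_1 = 2.3750, f(x_1) = 25.533656, coefficient = 4
x_2 = 2.7500, f(x_2) = 43.017238, coefficient = 2
x_3 = 3.1250, f(x_3) = 71.124672, coefficient = 4
x_4 = 3.5000, f(x_4) = 115.904082, coefficient = 1

I ≈ (0.375000/3) × 603.349983 = 75.418748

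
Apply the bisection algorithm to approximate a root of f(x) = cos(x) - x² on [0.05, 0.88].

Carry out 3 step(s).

f(x) = cos(x) - x²
Initial interval: [0.05, 0.88]

Iteration 1:
  c_1 = (0.050000 + 0.880000)/2 = 0.465000
  f(c_1) = f(0.465000) = 0.677597
  f(a) × f(c) ≥ 0, new interval: [0.465000, 0.880000]
Iteration 2:
  c_2 = (0.465000 + 0.880000)/2 = 0.672500
  f(c_2) = f(0.672500) = 0.330011
  f(a) × f(c) ≥ 0, new interval: [0.672500, 0.880000]
Iteration 3:
  c_3 = (0.672500 + 0.880000)/2 = 0.776250
  f(c_3) = f(0.776250) = 0.110982
  f(a) × f(c) ≥ 0, new interval: [0.776250, 0.880000]

After 3 iteration(s), the approximation is c_3 = 0.776250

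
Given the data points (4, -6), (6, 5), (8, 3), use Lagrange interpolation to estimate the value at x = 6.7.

Lagrange interpolation formula:
P(x) = Σ yᵢ × Lᵢ(x)
where Lᵢ(x) = Π_{j≠i} (x - xⱼ)/(xᵢ - xⱼ)

L_0(6.7) = (6.7 - 6)/(4 - 6) × (6.7 - 8)/(4 - 8) = -0.113750
L_1(6.7) = (6.7 - 4)/(6 - 4) × (6.7 - 8)/(6 - 8) = 0.877500
L_2(6.7) = (6.7 - 4)/(8 - 4) × (6.7 - 6)/(8 - 6) = 0.236250

P(6.7) = (-6)×L_0(6.7) + 5×L_1(6.7) + 3×L_2(6.7)
P(6.7) = 5.778750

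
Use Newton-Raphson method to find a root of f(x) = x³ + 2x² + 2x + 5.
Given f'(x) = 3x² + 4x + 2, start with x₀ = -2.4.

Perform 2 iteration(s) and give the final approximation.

f(x) = x³ + 2x² + 2x + 5
f'(x) = 3x² + 4x + 2
x₀ = -2.4

Newton-Raphson formula: x_{n+1} = x_n - f(x_n)/f'(x_n)

Iteration 1:
  f(-2.400000) = -2.104000
  f'(-2.400000) = 9.680000
  x_1 = -2.400000 - (-2.104000)/9.680000 = -2.182645
Iteration 2:
  f(-2.182645) = -0.235397
  f'(-2.182645) = 7.561234
  x_2 = -2.182645 - (-0.235397)/7.561234 = -2.151513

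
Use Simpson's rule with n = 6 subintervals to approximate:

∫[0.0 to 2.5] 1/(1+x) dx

f(x) = 1/(1+x)
a = 0.0, b = 2.5, n = 6
h = (b - a)/n = 0.416667

Simpson's rule: (h/3)[f(x₀) + 4f(x₁) + 2f(x₂) + ... + f(xₙ)]

x_0 = 0.0000, f(x_0) = 1.000000, coefficient = 1
x_1 = 0.4167, f(x_1) = 0.705882, coefficient = 4
x_2 = 0.8333, f(x_2) = 0.545455, coefficient = 2
x_3 = 1.2500, f(x_3) = 0.444444, coefficient = 4
x_4 = 1.6667, f(x_4) = 0.375000, coefficient = 2
x_5 = 2.0833, f(x_5) = 0.324324, coefficient = 4
x_6 = 2.5000, f(x_6) = 0.285714, coefficient = 1

I ≈ (0.416667/3) × 9.025228 = 1.253504
Exact value: 1.252763
Error: 0.000741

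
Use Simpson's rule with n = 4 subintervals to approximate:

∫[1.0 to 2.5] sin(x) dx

f(x) = sin(x)
a = 1.0, b = 2.5, n = 4
h = (b - a)/n = 0.375000

Simpson's rule: (h/3)[f(x₀) + 4f(x₁) + 2f(x₂) + ... + f(xₙ)]

x_0 = 1.0000, f(x_0) = 0.841471, coefficient = 1
x_1 = 1.3750, f(x_1) = 0.980893, coefficient = 4
x_2 = 1.7500, f(x_2) = 0.983986, coefficient = 2
x_3 = 2.1250, f(x_3) = 0.850320, coefficient = 4
x_4 = 2.5000, f(x_4) = 0.598472, coefficient = 1

I ≈ (0.375000/3) × 10.732766 = 1.341596
Exact value: 1.341446
Error: 0.000150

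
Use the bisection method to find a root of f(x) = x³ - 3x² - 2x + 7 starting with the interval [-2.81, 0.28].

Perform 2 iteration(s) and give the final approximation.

f(x) = x³ - 3x² - 2x + 7
Initial interval: [-2.81, 0.28]

Iteration 1:
  c_1 = (-2.810000 + 0.280000)/2 = -1.265000
  f(c_1) = f(-1.265000) = 2.705040
  f(a) × f(c) < 0, new interval: [-2.810000, -1.265000]
Iteration 2:
  c_2 = (-2.810000 + (-1.265000))/2 = -2.037500
  f(c_2) = f(-2.037500) = -9.837709
  f(a) × f(c) ≥ 0, new interval: [-2.037500, -1.265000]

After 2 iteration(s), the approximation is c_2 = -2.037500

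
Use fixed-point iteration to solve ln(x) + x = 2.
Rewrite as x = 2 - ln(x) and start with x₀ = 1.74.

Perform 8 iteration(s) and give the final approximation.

Equation: ln(x) + x = 2
Fixed-point form: x = 2 - ln(x)
x₀ = 1.74

x_1 = g(1.740000) = 1.446115
x_2 = g(1.446115) = 1.631119
x_3 = g(1.631119) = 1.510733
x_4 = g(1.510733) = 1.587405
x_5 = g(1.587405) = 1.537900
x_6 = g(1.537900) = 1.569582
x_7 = g(1.569582) = 1.549190
x_8 = g(1.549190) = 1.562268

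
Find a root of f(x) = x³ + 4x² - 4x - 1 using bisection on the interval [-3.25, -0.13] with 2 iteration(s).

f(x) = x³ + 4x² - 4x - 1
Initial interval: [-3.25, -0.13]

Iteration 1:
  c_1 = (-3.250000 + (-0.130000))/2 = -1.690000
  f(c_1) = f(-1.690000) = 12.357591
  f(a) × f(c) ≥ 0, new interval: [-1.690000, -0.130000]
Iteration 2:
  c_2 = (-1.690000 + (-0.130000))/2 = -0.910000
  f(c_2) = f(-0.910000) = 5.198829
  f(a) × f(c) ≥ 0, new interval: [-0.910000, -0.130000]

After 2 iteration(s), the approximation is c_2 = -0.910000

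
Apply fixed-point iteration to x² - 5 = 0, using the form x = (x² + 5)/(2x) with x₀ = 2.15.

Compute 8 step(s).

Equation: x² - 5 = 0
Fixed-point form: x = (x² + 5)/(2x)
x₀ = 2.15

x_1 = g(2.150000) = 2.237791
x_2 = g(2.237791) = 2.236069
x_3 = g(2.236069) = 2.236068
x_4 = g(2.236068) = 2.236068
x_5 = g(2.236068) = 2.236068
x_6 = g(2.236068) = 2.236068
x_7 = g(2.236068) = 2.236068
x_8 = g(2.236068) = 2.236068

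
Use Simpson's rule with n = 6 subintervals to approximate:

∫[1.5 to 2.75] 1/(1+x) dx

f(x) = 1/(1+x)
a = 1.5, b = 2.75, n = 6
h = (b - a)/n = 0.208333

Simpson's rule: (h/3)[f(x₀) + 4f(x₁) + 2f(x₂) + ... + f(xₙ)]

x_0 = 1.5000, f(x_0) = 0.400000, coefficient = 1
x_1 = 1.7083, f(x_1) = 0.369231, coefficient = 4
x_2 = 1.9167, f(x_2) = 0.342857, coefficient = 2
x_3 = 2.1250, f(x_3) = 0.320000, coefficient = 4
x_4 = 2.3333, f(x_4) = 0.300000, coefficient = 2
x_5 = 2.5417, f(x_5) = 0.282353, coefficient = 4
x_6 = 2.7500, f(x_6) = 0.266667, coefficient = 1

I ≈ (0.208333/3) × 5.838716 = 0.405466
Exact value: 0.405465
Error: 0.000001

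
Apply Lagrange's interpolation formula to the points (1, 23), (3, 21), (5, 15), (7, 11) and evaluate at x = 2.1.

Lagrange interpolation formula:
P(x) = Σ yᵢ × Lᵢ(x)
where Lᵢ(x) = Π_{j≠i} (x - xⱼ)/(xᵢ - xⱼ)

L_0(2.1) = (2.1 - 3)/(1 - 3) × (2.1 - 5)/(1 - 5) × (2.1 - 7)/(1 - 7) = 0.266437
L_1(2.1) = (2.1 - 1)/(3 - 1) × (2.1 - 5)/(3 - 5) × (2.1 - 7)/(3 - 7) = 0.976938
L_2(2.1) = (2.1 - 1)/(5 - 1) × (2.1 - 3)/(5 - 3) × (2.1 - 7)/(5 - 7) = -0.303187
L_3(2.1) = (2.1 - 1)/(7 - 1) × (2.1 - 3)/(7 - 3) × (2.1 - 5)/(7 - 5) = 0.059812

P(2.1) = 23×L_0(2.1) + 21×L_1(2.1) + 15×L_2(2.1) + 11×L_3(2.1)
P(2.1) = 22.753875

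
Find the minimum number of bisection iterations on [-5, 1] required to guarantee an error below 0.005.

We need (b-a)/2^n ≤ 0.005
(1 - (-5))/2^n ≤ 0.005
6/2^n ≤ 0.005
2^n ≥ 1200
n ≥ log₂(1200) = 10.23
n ≥ 11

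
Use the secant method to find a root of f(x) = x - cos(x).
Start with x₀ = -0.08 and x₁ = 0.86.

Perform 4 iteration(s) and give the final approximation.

f(x) = x - cos(x)
x₀ = -0.08, x₁ = 0.86

Secant formula: x_{n+1} = x_n - f(x_n)(x_n - x_{n-1})/(f(x_n) - f(x_{n-1}))

Iteration 1:
  f(-0.080000) = -1.076802
  f(0.860000) = 0.207563
  x_2 = 0.860000 - 0.207563×(0.860000 - (-0.080000))/(0.207563 - (-1.076802))
       = 0.708089
Iteration 2:
  f(0.860000) = 0.207563
  f(0.708089) = -0.051517
  x_3 = 0.708089 - (-0.051517)×(0.708089 - 0.860000)/(-0.051517 - 0.207563)
       = 0.738296
Iteration 3:
  f(0.708089) = -0.051517
  f(0.738296) = -0.001320
  x_4 = 0.738296 - (-0.001320)×(0.738296 - 0.708089)/(-0.001320 - (-0.051517))
       = 0.739091
Iteration 4:
  f(0.738296) = -0.001320
  f(0.739091) = 0.000009
  x_5 = 0.739091 - 0.000009×(0.739091 - 0.738296)/(0.000009 - (-0.001320))
       = 0.739085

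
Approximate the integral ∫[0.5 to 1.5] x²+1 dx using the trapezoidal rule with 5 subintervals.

f(x) = x²+1
a = 0.5, b = 1.5, n = 5
h = (b - a)/n = 0.200000

Trapezoidal rule: (h/2)[f(x₀) + 2f(x₁) + 2f(x₂) + ... + f(xₙ)]

x_0 = 0.5000, f(x_0) = 1.250000, coefficient = 1
x_1 = 0.7000, f(x_1) = 1.490000, coefficient = 2
x_2 = 0.9000, f(x_2) = 1.810000, coefficient = 2
x_3 = 1.1000, f(x_3) = 2.210000, coefficient = 2
x_4 = 1.3000, f(x_4) = 2.690000, coefficient = 2
x_5 = 1.5000, f(x_5) = 3.250000, coefficient = 1

I ≈ (0.200000/2) × 20.900000 = 2.090000
Exact value: 2.083333
Error: 0.006667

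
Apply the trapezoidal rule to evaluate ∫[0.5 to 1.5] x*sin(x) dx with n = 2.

f(x) = x*sin(x)
a = 0.5, b = 1.5, n = 2
h = (b - a)/n = 0.500000

Trapezoidal rule: (h/2)[f(x₀) + 2f(x₁) + 2f(x₂) + ... + f(xₙ)]

x_0 = 0.5000, f(x_0) = 0.239713, coefficient = 1
x_1 = 1.0000, f(x_1) = 0.841471, coefficient = 2
x_2 = 1.5000, f(x_2) = 1.496242, coefficient = 1

I ≈ (0.500000/2) × 3.418897 = 0.854724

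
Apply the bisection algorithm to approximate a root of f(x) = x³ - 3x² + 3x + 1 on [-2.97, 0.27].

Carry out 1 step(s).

f(x) = x³ - 3x² + 3x + 1
Initial interval: [-2.97, 0.27]

Iteration 1:
  c_1 = (-2.970000 + 0.270000)/2 = -1.350000
  f(c_1) = f(-1.350000) = -10.977875
  f(a) × f(c) ≥ 0, new interval: [-1.350000, 0.270000]

After 1 iteration(s), the approximation is c_1 = -1.350000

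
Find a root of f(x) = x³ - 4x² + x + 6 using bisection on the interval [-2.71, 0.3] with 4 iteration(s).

f(x) = x³ - 4x² + x + 6
Initial interval: [-2.71, 0.3]

Iteration 1:
  c_1 = (-2.710000 + 0.300000)/2 = -1.205000
  f(c_1) = f(-1.205000) = -2.762790
  f(a) × f(c) ≥ 0, new interval: [-1.205000, 0.300000]
Iteration 2:
  c_2 = (-1.205000 + 0.300000)/2 = -0.452500
  f(c_2) = f(-0.452500) = 4.635823
  f(a) × f(c) < 0, new interval: [-1.205000, -0.452500]
Iteration 3:
  c_3 = (-1.205000 + (-0.452500))/2 = -0.828750
  f(c_3) = f(-0.828750) = 1.854736
  f(a) × f(c) < 0, new interval: [-1.205000, -0.828750]
Iteration 4:
  c_4 = (-1.205000 + (-0.828750))/2 = -1.016875
  f(c_4) = f(-1.016875) = -0.204498
  f(a) × f(c) ≥ 0, new interval: [-1.016875, -0.828750]

After 4 iteration(s), the approximation is c_4 = -1.016875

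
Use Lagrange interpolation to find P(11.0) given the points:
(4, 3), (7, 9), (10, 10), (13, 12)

Lagrange interpolation formula:
P(x) = Σ yᵢ × Lᵢ(x)
where Lᵢ(x) = Π_{j≠i} (x - xⱼ)/(xᵢ - xⱼ)

L_0(11.0) = (11.0 - 7)/(4 - 7) × (11.0 - 10)/(4 - 10) × (11.0 - 13)/(4 - 13) = 0.049383
L_1(11.0) = (11.0 - 4)/(7 - 4) × (11.0 - 10)/(7 - 10) × (11.0 - 13)/(7 - 13) = -0.259259
L_2(11.0) = (11.0 - 4)/(10 - 4) × (11.0 - 7)/(10 - 7) × (11.0 - 13)/(10 - 13) = 1.037037
L_3(11.0) = (11.0 - 4)/(13 - 4) × (11.0 - 7)/(13 - 7) × (11.0 - 10)/(13 - 10) = 0.172840

P(11.0) = 3×L_0(11.0) + 9×L_1(11.0) + 10×L_2(11.0) + 12×L_3(11.0)
P(11.0) = 10.259259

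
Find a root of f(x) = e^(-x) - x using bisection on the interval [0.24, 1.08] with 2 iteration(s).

f(x) = e^(-x) - x
Initial interval: [0.24, 1.08]

Iteration 1:
  c_1 = (0.240000 + 1.080000)/2 = 0.660000
  f(c_1) = f(0.660000) = -0.143149
  f(a) × f(c) < 0, new interval: [0.240000, 0.660000]
Iteration 2:
  c_2 = (0.240000 + 0.660000)/2 = 0.450000
  f(c_2) = f(0.450000) = 0.187628
  f(a) × f(c) ≥ 0, new interval: [0.450000, 0.660000]

After 2 iteration(s), the approximation is c_2 = 0.450000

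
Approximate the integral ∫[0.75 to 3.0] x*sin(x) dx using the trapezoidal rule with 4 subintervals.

f(x) = x*sin(x)
a = 0.75, b = 3.0, n = 4
h = (b - a)/n = 0.562500

Trapezoidal rule: (h/2)[f(x₀) + 2f(x₁) + 2f(x₂) + ... + f(xₙ)]

x_0 = 0.7500, f(x_0) = 0.511229, coefficient = 1
x_1 = 1.3125, f(x_1) = 1.268960, coefficient = 2
x_2 = 1.8750, f(x_2) = 1.788911, coefficient = 2
x_3 = 2.4375, f(x_3) = 1.577897, coefficient = 2
x_4 = 3.0000, f(x_4) = 0.423360, coefficient = 1

I ≈ (0.562500/2) × 10.206125 = 2.870473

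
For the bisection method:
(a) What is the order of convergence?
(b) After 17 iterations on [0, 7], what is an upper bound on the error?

(a) Bisection has linear (order 1) convergence; the error is halved each step.

(b) Error bound = (b-a)/2^n = (7 - 0)/2^{17}
    = 7/2^{17}

(a) 1 (linear); (b) error ≤ 5.34e-05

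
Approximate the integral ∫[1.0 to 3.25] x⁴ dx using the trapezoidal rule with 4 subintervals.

f(x) = x⁴
a = 1.0, b = 3.25, n = 4
h = (b - a)/n = 0.562500

Trapezoidal rule: (h/2)[f(x₀) + 2f(x₁) + 2f(x₂) + ... + f(xₙ)]

x_0 = 1.0000, f(x_0) = 1.000000, coefficient = 1
x_1 = 1.5625, f(x_1) = 5.960464, coefficient = 2
x_2 = 2.1250, f(x_2) = 20.390869, coefficient = 2
x_3 = 2.6875, f(x_3) = 52.166763, coefficient = 2
x_4 = 3.2500, f(x_4) = 111.566406, coefficient = 1

I ≈ (0.562500/2) × 269.602600 = 75.825731
Exact value: 72.318164
Error: 3.507567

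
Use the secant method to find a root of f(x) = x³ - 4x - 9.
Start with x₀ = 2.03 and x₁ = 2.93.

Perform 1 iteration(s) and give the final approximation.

f(x) = x³ - 4x - 9
x₀ = 2.03, x₁ = 2.93

Secant formula: x_{n+1} = x_n - f(x_n)(x_n - x_{n-1})/(f(x_n) - f(x_{n-1}))

Iteration 1:
  f(2.030000) = -8.754573
  f(2.930000) = 4.433757
  x_2 = 2.930000 - 4.433757×(2.930000 - 2.030000)/(4.433757 - (-8.754573))
       = 2.627431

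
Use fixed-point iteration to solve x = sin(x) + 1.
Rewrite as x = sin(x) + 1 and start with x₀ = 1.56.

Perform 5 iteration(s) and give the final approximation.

Equation: x = sin(x) + 1
Fixed-point form: x = sin(x) + 1
x₀ = 1.56

x_1 = g(1.560000) = 1.999942
x_2 = g(1.999942) = 1.909322
x_3 = g(1.909322) = 1.943245
x_4 = g(1.943245) = 1.931439
x_5 = g(1.931439) = 1.935670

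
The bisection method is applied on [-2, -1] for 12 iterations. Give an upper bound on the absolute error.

Bisection error bound: |error| ≤ (b-a)/2^n
|error| ≤ (-1 - (-2))/2^12 = 1/2^12
|error| ≤ 0.0002441406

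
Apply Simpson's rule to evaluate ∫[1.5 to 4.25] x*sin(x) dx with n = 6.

f(x) = x*sin(x)
a = 1.5, b = 4.25, n = 6
h = (b - a)/n = 0.458333

Simpson's rule: (h/3)[f(x₀) + 4f(x₁) + 2f(x₂) + ... + f(xₙ)]

x_0 = 1.5000, f(x_0) = 1.496242, coefficient = 1
x_1 = 1.9583, f(x_1) = 1.813109, coefficient = 4
x_2 = 2.4167, f(x_2) = 1.602443, coefficient = 2
x_3 = 2.8750, f(x_3) = 0.757407, coefficient = 4
x_4 = 3.3333, f(x_4) = -0.635227, coefficient = 2
x_5 = 3.7917, f(x_5) = -2.294889, coefficient = 4
x_6 = 4.2500, f(x_6) = -3.803705, coefficient = 1

I ≈ (0.458333/3) × 0.729480 = 0.111448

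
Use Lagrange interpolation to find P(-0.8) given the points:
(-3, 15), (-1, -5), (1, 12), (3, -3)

Lagrange interpolation formula:
P(x) = Σ yᵢ × Lᵢ(x)
where Lᵢ(x) = Π_{j≠i} (x - xⱼ)/(xᵢ - xⱼ)

L_0(-0.8) = (-0.8 - (-1))/(-3 - (-1)) × (-0.8 - 1)/(-3 - 1) × (-0.8 - 3)/(-3 - 3) = -0.028500
L_1(-0.8) = (-0.8 - (-3))/(-1 - (-3)) × (-0.8 - 1)/(-1 - 1) × (-0.8 - 3)/(-1 - 3) = 0.940500
L_2(-0.8) = (-0.8 - (-3))/(1 - (-3)) × (-0.8 - (-1))/(1 - (-1)) × (-0.8 - 3)/(1 - 3) = 0.104500
L_3(-0.8) = (-0.8 - (-3))/(3 - (-3)) × (-0.8 - (-1))/(3 - (-1)) × (-0.8 - 1)/(3 - 1) = -0.016500

P(-0.8) = 15×L_0(-0.8) + (-5)×L_1(-0.8) + 12×L_2(-0.8) + (-3)×L_3(-0.8)
P(-0.8) = -3.826500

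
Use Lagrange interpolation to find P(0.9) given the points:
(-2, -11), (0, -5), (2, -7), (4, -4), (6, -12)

Lagrange interpolation formula:
P(x) = Σ yᵢ × Lᵢ(x)
where Lᵢ(x) = Π_{j≠i} (x - xⱼ)/(xᵢ - xⱼ)

L_0(0.9) = (0.9 - 0)/(-2 - 0) × (0.9 - 2)/(-2 - 2) × (0.9 - 4)/(-2 - 4) × (0.9 - 6)/(-2 - 6) = -0.040760
L_1(0.9) = (0.9 - (-2))/(0 - (-2)) × (0.9 - 2)/(0 - 2) × (0.9 - 4)/(0 - 4) × (0.9 - 6)/(0 - 6) = 0.525353
L_2(0.9) = (0.9 - (-2))/(2 - (-2)) × (0.9 - 0)/(2 - 0) × (0.9 - 4)/(2 - 4) × (0.9 - 6)/(2 - 6) = 0.644752
L_3(0.9) = (0.9 - (-2))/(4 - (-2)) × (0.9 - 0)/(4 - 0) × (0.9 - 2)/(4 - 2) × (0.9 - 6)/(4 - 6) = -0.152522
L_4(0.9) = (0.9 - (-2))/(6 - (-2)) × (0.9 - 0)/(6 - 0) × (0.9 - 2)/(6 - 2) × (0.9 - 4)/(6 - 4) = 0.023177

P(0.9) = (-11)×L_0(0.9) + (-5)×L_1(0.9) + (-7)×L_2(0.9) + (-4)×L_3(0.9) + (-12)×L_4(0.9)
P(0.9) = -6.359705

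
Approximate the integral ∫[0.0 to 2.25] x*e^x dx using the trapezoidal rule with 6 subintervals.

f(x) = x*e^x
a = 0.0, b = 2.25, n = 6
h = (b - a)/n = 0.375000

Trapezoidal rule: (h/2)[f(x₀) + 2f(x₁) + 2f(x₂) + ... + f(xₙ)]

x_0 = 0.0000, f(x_0) = 0.000000, coefficient = 1
x_1 = 0.3750, f(x_1) = 0.545622, coefficient = 2
x_2 = 0.7500, f(x_2) = 1.587750, coefficient = 2
x_3 = 1.1250, f(x_3) = 3.465244, coefficient = 2
x_4 = 1.5000, f(x_4) = 6.722534, coefficient = 2
x_5 = 1.8750, f(x_5) = 12.226536, coefficient = 2
x_6 = 2.2500, f(x_6) = 21.347406, coefficient = 1

I ≈ (0.375000/2) × 70.442776 = 13.208021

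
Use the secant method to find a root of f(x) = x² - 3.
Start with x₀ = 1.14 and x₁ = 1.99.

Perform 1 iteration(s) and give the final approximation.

f(x) = x² - 3
x₀ = 1.14, x₁ = 1.99

Secant formula: x_{n+1} = x_n - f(x_n)(x_n - x_{n-1})/(f(x_n) - f(x_{n-1}))

Iteration 1:
  f(1.140000) = -1.700400
  f(1.990000) = 0.960100
  x_2 = 1.990000 - 0.960100×(1.990000 - 1.140000)/(0.960100 - (-1.700400))
       = 1.683259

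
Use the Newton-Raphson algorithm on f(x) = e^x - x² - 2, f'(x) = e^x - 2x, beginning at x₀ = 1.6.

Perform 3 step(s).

f(x) = e^x - x² - 2
f'(x) = e^x - 2x
x₀ = 1.6

Newton-Raphson formula: x_{n+1} = x_n - f(x_n)/f'(x_n)

Iteration 1:
  f(1.600000) = 0.393032
  f'(1.600000) = 1.753032
  x_1 = 1.600000 - 0.393032/1.753032 = 1.375799
Iteration 2:
  f(1.375799) = 0.065415
  f'(1.375799) = 1.206639
  x_2 = 1.375799 - 0.065415/1.206639 = 1.321586
Iteration 3:
  f(1.321586) = 0.002774
  f'(1.321586) = 1.106192
  x_3 = 1.321586 - 0.002774/1.106192 = 1.319079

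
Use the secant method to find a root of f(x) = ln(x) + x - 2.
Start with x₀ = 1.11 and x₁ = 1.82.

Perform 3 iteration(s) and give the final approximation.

f(x) = ln(x) + x - 2
x₀ = 1.11, x₁ = 1.82

Secant formula: x_{n+1} = x_n - f(x_n)(x_n - x_{n-1})/(f(x_n) - f(x_{n-1}))

Iteration 1:
  f(1.110000) = -0.785640
  f(1.820000) = 0.418837
  x_2 = 1.820000 - 0.418837×(1.820000 - 1.110000)/(0.418837 - (-0.785640))
       = 1.573109
Iteration 2:
  f(1.820000) = 0.418837
  f(1.573109) = 0.026164
  x_3 = 1.573109 - 0.026164×(1.573109 - 1.820000)/(0.026164 - 0.418837)
       = 1.556659
Iteration 3:
  f(1.573109) = 0.026164
  f(1.556659) = -0.000799
  x_4 = 1.556659 - (-0.000799)×(1.556659 - 1.573109)/(-0.000799 - 0.026164)
       = 1.557147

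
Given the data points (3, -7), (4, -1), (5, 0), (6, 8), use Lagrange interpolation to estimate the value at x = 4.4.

Lagrange interpolation formula:
P(x) = Σ yᵢ × Lᵢ(x)
where Lᵢ(x) = Π_{j≠i} (x - xⱼ)/(xᵢ - xⱼ)

L_0(4.4) = (4.4 - 4)/(3 - 4) × (4.4 - 5)/(3 - 5) × (4.4 - 6)/(3 - 6) = -0.064000
L_1(4.4) = (4.4 - 3)/(4 - 3) × (4.4 - 5)/(4 - 5) × (4.4 - 6)/(4 - 6) = 0.672000
L_2(4.4) = (4.4 - 3)/(5 - 3) × (4.4 - 4)/(5 - 4) × (4.4 - 6)/(5 - 6) = 0.448000
L_3(4.4) = (4.4 - 3)/(6 - 3) × (4.4 - 4)/(6 - 4) × (4.4 - 5)/(6 - 5) = -0.056000

P(4.4) = (-7)×L_0(4.4) + (-1)×L_1(4.4) + 0×L_2(4.4) + 8×L_3(4.4)
P(4.4) = -0.672000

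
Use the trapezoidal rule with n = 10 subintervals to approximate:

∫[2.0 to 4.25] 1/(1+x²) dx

f(x) = 1/(1+x²)
a = 2.0, b = 4.25, n = 10
h = (b - a)/n = 0.225000

Trapezoidal rule: (h/2)[f(x₀) + 2f(x₁) + 2f(x₂) + ... + f(xₙ)]

x_0 = 2.0000, f(x_0) = 0.200000, coefficient = 1
x_1 = 2.2250, f(x_1) = 0.168050, coefficient = 2
x_2 = 2.4500, f(x_2) = 0.142806, coefficient = 2
x_3 = 2.6750, f(x_3) = 0.122615, coefficient = 2
x_4 = 2.9000, f(x_4) = 0.106270, coefficient = 2
x_5 = 3.1250, f(x_5) = 0.092888, coefficient = 2
x_6 = 3.3500, f(x_6) = 0.081816, coefficient = 2
x_7 = 3.5750, f(x_7) = 0.072566, coefficient = 2
x_8 = 3.8000, f(x_8) = 0.064767, coefficient = 2
x_9 = 4.0250, f(x_9) = 0.058137, coefficient = 2
x_10 = 4.2500, f(x_10) = 0.052459, coefficient = 1

I ≈ (0.225000/2) × 2.072289 = 0.233132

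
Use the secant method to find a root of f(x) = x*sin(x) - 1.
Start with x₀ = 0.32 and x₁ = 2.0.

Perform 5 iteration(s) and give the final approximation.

f(x) = x*sin(x) - 1
x₀ = 0.32, x₁ = 2.0

Secant formula: x_{n+1} = x_n - f(x_n)(x_n - x_{n-1})/(f(x_n) - f(x_{n-1}))

Iteration 1:
  f(0.320000) = -0.899339
  f(2.000000) = 0.818595
  x_2 = 2.000000 - 0.818595×(2.000000 - 0.320000)/(0.818595 - (-0.899339))
       = 1.199480
Iteration 2:
  f(2.000000) = 0.818595
  f(1.199480) = 0.117737
  x_3 = 1.199480 - 0.117737×(1.199480 - 2.000000)/(0.117737 - 0.818595)
       = 1.065002
Iteration 3:
  f(1.199480) = 0.117737
  f(1.065002) = -0.068347
  x_4 = 1.065002 - (-0.068347)×(1.065002 - 1.199480)/(-0.068347 - 0.117737)
       = 1.114395
Iteration 4:
  f(1.065002) = -0.068347
  f(1.114395) = 0.000330
  x_5 = 1.114395 - 0.000330×(1.114395 - 1.065002)/(0.000330 - (-0.068347))
       = 1.114157
Iteration 5:
  f(1.114395) = 0.000330
  f(1.114157) = 0.000000
  x_6 = 1.114157 - 0.000000×(1.114157 - 1.114395)/(0.000000 - 0.000330)
       = 1.114157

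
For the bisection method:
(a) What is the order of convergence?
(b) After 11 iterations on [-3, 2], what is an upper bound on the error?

(a) Bisection has linear (order 1) convergence; the error is halved each step.

(b) Error bound = (b-a)/2^n = (2 - (-3))/2^{11}
    = 5/2^{11}

(a) 1 (linear); (b) error ≤ 2.44e-03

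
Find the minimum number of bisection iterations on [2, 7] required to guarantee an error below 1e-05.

We need (b-a)/2^n ≤ 1e-05
(7 - 2)/2^n ≤ 1e-05
5/2^n ≤ 1e-05
2^n ≥ 500000
n ≥ log₂(500000) = 18.93
n ≥ 19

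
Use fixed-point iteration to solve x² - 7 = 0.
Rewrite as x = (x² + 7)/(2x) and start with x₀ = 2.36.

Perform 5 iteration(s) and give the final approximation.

Equation: x² - 7 = 0
Fixed-point form: x = (x² + 7)/(2x)
x₀ = 2.36

x_1 = g(2.360000) = 2.663051
x_2 = g(2.663051) = 2.645808
x_3 = g(2.645808) = 2.645751
x_4 = g(2.645751) = 2.645751
x_5 = g(2.645751) = 2.645751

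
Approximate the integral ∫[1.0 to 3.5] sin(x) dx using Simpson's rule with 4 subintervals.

f(x) = sin(x)
a = 1.0, b = 3.5, n = 4
h = (b - a)/n = 0.625000

Simpson's rule: (h/3)[f(x₀) + 4f(x₁) + 2f(x₂) + ... + f(xₙ)]

x_0 = 1.0000, f(x_0) = 0.841471, coefficient = 1
x_1 = 1.6250, f(x_1) = 0.998531, coefficient = 4
x_2 = 2.2500, f(x_2) = 0.778073, coefficient = 2
x_3 = 2.8750, f(x_3) = 0.263446, coefficient = 4
x_4 = 3.5000, f(x_4) = -0.350783, coefficient = 1

I ≈ (0.625000/3) × 7.094743 = 1.478072
Exact value: 1.476759
Error: 0.001313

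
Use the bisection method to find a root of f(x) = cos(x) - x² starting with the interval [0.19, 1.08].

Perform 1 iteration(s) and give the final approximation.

f(x) = cos(x) - x²
Initial interval: [0.19, 1.08]

Iteration 1:
  c_1 = (0.190000 + 1.080000)/2 = 0.635000
  f(c_1) = f(0.635000) = 0.401847
  f(a) × f(c) ≥ 0, new interval: [0.635000, 1.080000]

After 1 iteration(s), the approximation is c_1 = 0.635000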